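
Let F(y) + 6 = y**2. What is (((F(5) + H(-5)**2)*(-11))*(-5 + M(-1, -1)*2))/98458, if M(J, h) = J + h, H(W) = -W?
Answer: 2178/49229 ≈ 0.044242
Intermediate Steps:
F(y) = -6 + y**2
(((F(5) + H(-5)**2)*(-11))*(-5 + M(-1, -1)*2))/98458 = ((((-6 + 5**2) + (-1*(-5))**2)*(-11))*(-5 + (-1 - 1)*2))/98458 = ((((-6 + 25) + 5**2)*(-11))*(-5 - 2*2))*(1/98458) = (((19 + 25)*(-11))*(-5 - 4))*(1/98458) = ((44*(-11))*(-9))*(1/98458) = -484*(-9)*(1/98458) = 4356*(1/98458) = 2178/49229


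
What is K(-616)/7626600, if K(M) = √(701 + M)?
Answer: √85/7626600 ≈ 1.2089e-6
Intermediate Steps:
K(-616)/7626600 = √(701 - 616)/7626600 = √85*(1/7626600) = √85/7626600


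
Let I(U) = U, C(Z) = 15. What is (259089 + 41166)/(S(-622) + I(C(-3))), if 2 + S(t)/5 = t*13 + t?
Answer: -60051/8707 ≈ -6.8969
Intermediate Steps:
S(t) = -10 + 70*t (S(t) = -10 + 5*(t*13 + t) = -10 + 5*(13*t + t) = -10 + 5*(14*t) = -10 + 70*t)
(259089 + 41166)/(S(-622) + I(C(-3))) = (259089 + 41166)/((-10 + 70*(-622)) + 15) = 300255/((-10 - 43540) + 15) = 300255/(-43550 + 15) = 300255/(-43535) = 300255*(-1/43535) = -60051/8707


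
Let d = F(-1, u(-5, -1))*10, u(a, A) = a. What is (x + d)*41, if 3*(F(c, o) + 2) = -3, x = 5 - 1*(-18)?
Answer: -287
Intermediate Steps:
x = 23 (x = 5 + 18 = 23)
F(c, o) = -3 (F(c, o) = -2 + (⅓)*(-3) = -2 - 1 = -3)
d = -30 (d = -3*10 = -30)
(x + d)*41 = (23 - 30)*41 = -7*41 = -287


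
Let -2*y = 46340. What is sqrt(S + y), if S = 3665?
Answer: I*sqrt(19505) ≈ 139.66*I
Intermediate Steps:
y = -23170 (y = -1/2*46340 = -23170)
sqrt(S + y) = sqrt(3665 - 23170) = sqrt(-19505) = I*sqrt(19505)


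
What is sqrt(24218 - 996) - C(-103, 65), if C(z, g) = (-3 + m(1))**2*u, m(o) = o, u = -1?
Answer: 4 + sqrt(23222) ≈ 156.39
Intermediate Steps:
C(z, g) = -4 (C(z, g) = (-3 + 1)**2*(-1) = (-2)**2*(-1) = 4*(-1) = -4)
sqrt(24218 - 996) - C(-103, 65) = sqrt(24218 - 996) - 1*(-4) = sqrt(23222) + 4 = 4 + sqrt(23222)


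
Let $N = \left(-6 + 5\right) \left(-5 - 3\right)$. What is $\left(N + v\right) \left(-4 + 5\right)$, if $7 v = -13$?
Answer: $\frac{43}{7} \approx 6.1429$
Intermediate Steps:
$v = - \frac{13}{7}$ ($v = \frac{1}{7} \left(-13\right) = - \frac{13}{7} \approx -1.8571$)
$N = 8$ ($N = \left(-1\right) \left(-8\right) = 8$)
$\left(N + v\right) \left(-4 + 5\right) = \left(8 - \frac{13}{7}\right) \left(-4 + 5\right) = \frac{43}{7} \cdot 1 = \frac{43}{7}$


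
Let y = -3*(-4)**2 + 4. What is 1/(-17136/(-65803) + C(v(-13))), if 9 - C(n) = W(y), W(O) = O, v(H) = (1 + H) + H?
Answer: 65803/3504695 ≈ 0.018776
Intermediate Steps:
v(H) = 1 + 2*H
y = -44 (y = -3*16 + 4 = -48 + 4 = -44)
C(n) = 53 (C(n) = 9 - 1*(-44) = 9 + 44 = 53)
1/(-17136/(-65803) + C(v(-13))) = 1/(-17136/(-65803) + 53) = 1/(-17136*(-1/65803) + 53) = 1/(17136/65803 + 53) = 1/(3504695/65803) = 65803/3504695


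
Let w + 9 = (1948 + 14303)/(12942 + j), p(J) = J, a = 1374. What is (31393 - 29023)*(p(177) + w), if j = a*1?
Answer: 956428905/2386 ≈ 4.0085e+5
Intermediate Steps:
j = 1374 (j = 1374*1 = 1374)
w = -37531/4772 (w = -9 + (1948 + 14303)/(12942 + 1374) = -9 + 16251/14316 = -9 + 16251*(1/14316) = -9 + 5417/4772 = -37531/4772 ≈ -7.8648)
(31393 - 29023)*(p(177) + w) = (31393 - 29023)*(177 - 37531/4772) = 2370*(807113/4772) = 956428905/2386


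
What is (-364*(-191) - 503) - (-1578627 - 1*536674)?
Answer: 2184322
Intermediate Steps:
(-364*(-191) - 503) - (-1578627 - 1*536674) = (69524 - 503) - (-1578627 - 536674) = 69021 - 1*(-2115301) = 69021 + 2115301 = 2184322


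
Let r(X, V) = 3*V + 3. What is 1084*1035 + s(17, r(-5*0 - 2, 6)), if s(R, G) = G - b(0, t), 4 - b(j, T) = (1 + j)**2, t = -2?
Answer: 1121958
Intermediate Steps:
r(X, V) = 3 + 3*V
b(j, T) = 4 - (1 + j)**2
s(R, G) = -3 + G (s(R, G) = G - (4 - (1 + 0)**2) = G - (4 - 1*1**2) = G - (4 - 1*1) = G - (4 - 1) = G - 1*3 = G - 3 = -3 + G)
1084*1035 + s(17, r(-5*0 - 2, 6)) = 1084*1035 + (-3 + (3 + 3*6)) = 1121940 + (-3 + (3 + 18)) = 1121940 + (-3 + 21) = 1121940 + 18 = 1121958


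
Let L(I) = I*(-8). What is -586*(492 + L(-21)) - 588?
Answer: -387348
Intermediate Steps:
L(I) = -8*I
-586*(492 + L(-21)) - 588 = -586*(492 - 8*(-21)) - 588 = -586*(492 + 168) - 588 = -586*660 - 588 = -386760 - 588 = -387348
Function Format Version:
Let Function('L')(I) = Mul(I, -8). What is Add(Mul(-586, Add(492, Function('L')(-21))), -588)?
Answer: -387348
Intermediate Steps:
Function('L')(I) = Mul(-8, I)
Add(Mul(-586, Add(492, Function('L')(-21))), -588) = Add(Mul(-586, Add(492, Mul(-8, -21))), -588) = Add(Mul(-586, Add(492, 168)), -588) = Add(Mul(-586, 660), -588) = Add(-386760, -588) = -387348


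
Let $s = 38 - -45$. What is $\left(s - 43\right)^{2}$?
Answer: $1600$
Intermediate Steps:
$s = 83$ ($s = 38 + 45 = 83$)
$\left(s - 43\right)^{2} = \left(83 - 43\right)^{2} = 40^{2} = 1600$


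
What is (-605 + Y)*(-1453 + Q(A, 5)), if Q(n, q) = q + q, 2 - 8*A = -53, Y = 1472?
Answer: -1251081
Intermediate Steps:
A = 55/8 (A = ¼ - ⅛*(-53) = ¼ + 53/8 = 55/8 ≈ 6.8750)
Q(n, q) = 2*q
(-605 + Y)*(-1453 + Q(A, 5)) = (-605 + 1472)*(-1453 + 2*5) = 867*(-1453 + 10) = 867*(-1443) = -1251081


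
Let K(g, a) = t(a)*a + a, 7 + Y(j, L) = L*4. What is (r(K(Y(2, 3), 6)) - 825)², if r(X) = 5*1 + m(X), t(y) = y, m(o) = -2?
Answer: 675684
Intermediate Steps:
Y(j, L) = -7 + 4*L (Y(j, L) = -7 + L*4 = -7 + 4*L)
K(g, a) = a + a² (K(g, a) = a*a + a = a² + a = a + a²)
r(X) = 3 (r(X) = 5*1 - 2 = 5 - 2 = 3)
(r(K(Y(2, 3), 6)) - 825)² = (3 - 825)² = (-822)² = 675684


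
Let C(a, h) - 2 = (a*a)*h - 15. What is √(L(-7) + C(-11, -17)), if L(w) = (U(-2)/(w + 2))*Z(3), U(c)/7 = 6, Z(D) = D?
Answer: 6*I*√1455/5 ≈ 45.773*I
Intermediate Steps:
C(a, h) = -13 + h*a² (C(a, h) = 2 + ((a*a)*h - 15) = 2 + (a²*h - 15) = 2 + (h*a² - 15) = 2 + (-15 + h*a²) = -13 + h*a²)
U(c) = 42 (U(c) = 7*6 = 42)
L(w) = 126/(2 + w) (L(w) = (42/(w + 2))*3 = (42/(2 + w))*3 = 126/(2 + w))
√(L(-7) + C(-11, -17)) = √(126/(2 - 7) + (-13 - 17*(-11)²)) = √(126/(-5) + (-13 - 17*121)) = √(126*(-⅕) + (-13 - 2057)) = √(-126/5 - 2070) = √(-10476/5) = 6*I*√1455/5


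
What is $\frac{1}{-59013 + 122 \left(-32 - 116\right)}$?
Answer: $- \frac{1}{77069} \approx -1.2975 \cdot 10^{-5}$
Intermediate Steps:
$\frac{1}{-59013 + 122 \left(-32 - 116\right)} = \frac{1}{-59013 + 122 \left(-148\right)} = \frac{1}{-59013 - 18056} = \frac{1}{-77069} = - \frac{1}{77069}$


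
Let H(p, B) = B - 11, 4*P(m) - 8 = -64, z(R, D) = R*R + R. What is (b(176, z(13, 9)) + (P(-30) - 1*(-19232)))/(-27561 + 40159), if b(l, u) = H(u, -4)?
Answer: 19203/12598 ≈ 1.5243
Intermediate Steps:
z(R, D) = R + R**2 (z(R, D) = R**2 + R = R + R**2)
P(m) = -14 (P(m) = 2 + (1/4)*(-64) = 2 - 16 = -14)
H(p, B) = -11 + B
b(l, u) = -15 (b(l, u) = -11 - 4 = -15)
(b(176, z(13, 9)) + (P(-30) - 1*(-19232)))/(-27561 + 40159) = (-15 + (-14 - 1*(-19232)))/(-27561 + 40159) = (-15 + (-14 + 19232))/12598 = (-15 + 19218)*(1/12598) = 19203*(1/12598) = 19203/12598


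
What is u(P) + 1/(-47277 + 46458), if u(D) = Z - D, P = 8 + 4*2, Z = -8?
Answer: -19657/819 ≈ -24.001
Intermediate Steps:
P = 16 (P = 8 + 8 = 16)
u(D) = -8 - D
u(P) + 1/(-47277 + 46458) = (-8 - 1*16) + 1/(-47277 + 46458) = (-8 - 16) + 1/(-819) = -24 - 1/819 = -19657/819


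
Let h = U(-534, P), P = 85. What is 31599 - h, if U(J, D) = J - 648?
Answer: 32781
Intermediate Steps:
U(J, D) = -648 + J
h = -1182 (h = -648 - 534 = -1182)
31599 - h = 31599 - 1*(-1182) = 31599 + 1182 = 32781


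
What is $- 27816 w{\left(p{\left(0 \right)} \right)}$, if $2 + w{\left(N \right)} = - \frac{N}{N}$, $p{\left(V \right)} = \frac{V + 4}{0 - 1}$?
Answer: $83448$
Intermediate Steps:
$p{\left(V \right)} = -4 - V$ ($p{\left(V \right)} = \frac{4 + V}{-1} = \left(4 + V\right) \left(-1\right) = -4 - V$)
$w{\left(N \right)} = -3$ ($w{\left(N \right)} = -2 - \frac{N}{N} = -2 - 1 = -3$)
$- 27816 w{\left(p{\left(0 \right)} \right)} = \left(-27816\right) \left(-3\right) = 83448$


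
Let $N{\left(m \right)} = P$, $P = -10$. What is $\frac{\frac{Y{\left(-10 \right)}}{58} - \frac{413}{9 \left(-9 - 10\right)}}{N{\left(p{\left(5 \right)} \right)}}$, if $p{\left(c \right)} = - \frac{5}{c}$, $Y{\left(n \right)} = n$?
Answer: $- \frac{5561}{24795} \approx -0.22428$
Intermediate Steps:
$N{\left(m \right)} = -10$
$\frac{\frac{Y{\left(-10 \right)}}{58} - \frac{413}{9 \left(-9 - 10\right)}}{N{\left(p{\left(5 \right)} \right)}} = \frac{- \frac{10}{58} - \frac{413}{9 \left(-9 - 10\right)}}{-10} = \left(\left(-10\right) \frac{1}{58} - \frac{413}{9 \left(-19\right)}\right) \left(- \frac{1}{10}\right) = \left(- \frac{5}{29} - \frac{413}{-171}\right) \left(- \frac{1}{10}\right) = \left(- \frac{5}{29} - - \frac{413}{171}\right) \left(- \frac{1}{10}\right) = \left(- \frac{5}{29} + \frac{413}{171}\right) \left(- \frac{1}{10}\right) = \frac{11122}{4959} \left(- \frac{1}{10}\right) = - \frac{5561}{24795}$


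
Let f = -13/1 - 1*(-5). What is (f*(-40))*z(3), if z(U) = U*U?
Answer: 2880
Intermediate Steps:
z(U) = U²
f = -8 (f = -13*1 + 5 = -13 + 5 = -8)
(f*(-40))*z(3) = -8*(-40)*3² = 320*9 = 2880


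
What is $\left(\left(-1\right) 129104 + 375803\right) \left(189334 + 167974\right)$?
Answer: $88147526292$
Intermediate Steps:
$\left(\left(-1\right) 129104 + 375803\right) \left(189334 + 167974\right) = \left(-129104 + 375803\right) 357308 = 246699 \cdot 357308 = 88147526292$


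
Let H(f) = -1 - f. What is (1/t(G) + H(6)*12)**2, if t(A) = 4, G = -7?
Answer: 112225/16 ≈ 7014.1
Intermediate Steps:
(1/t(G) + H(6)*12)**2 = (1/4 + (-1 - 1*6)*12)**2 = (1/4 + (-1 - 6)*12)**2 = (1/4 - 7*12)**2 = (1/4 - 84)**2 = (-335/4)**2 = 112225/16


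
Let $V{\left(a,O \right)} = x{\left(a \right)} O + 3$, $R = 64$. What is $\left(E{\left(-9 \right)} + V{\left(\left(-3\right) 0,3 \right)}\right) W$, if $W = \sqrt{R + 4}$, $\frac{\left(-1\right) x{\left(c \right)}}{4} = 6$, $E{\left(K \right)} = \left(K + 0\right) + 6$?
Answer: $- 144 \sqrt{17} \approx -593.73$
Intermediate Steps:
$E{\left(K \right)} = 6 + K$ ($E{\left(K \right)} = K + 6 = 6 + K$)
$x{\left(c \right)} = -24$ ($x{\left(c \right)} = \left(-4\right) 6 = -24$)
$W = 2 \sqrt{17}$ ($W = \sqrt{64 + 4} = \sqrt{68} = 2 \sqrt{17} \approx 8.2462$)
$V{\left(a,O \right)} = 3 - 24 O$ ($V{\left(a,O \right)} = - 24 O + 3 = 3 - 24 O$)
$\left(E{\left(-9 \right)} + V{\left(\left(-3\right) 0,3 \right)}\right) W = \left(\left(6 - 9\right) + \left(3 - 72\right)\right) 2 \sqrt{17} = \left(-3 + \left(3 - 72\right)\right) 2 \sqrt{17} = \left(-3 - 69\right) 2 \sqrt{17} = - 72 \cdot 2 \sqrt{17} = - 144 \sqrt{17}$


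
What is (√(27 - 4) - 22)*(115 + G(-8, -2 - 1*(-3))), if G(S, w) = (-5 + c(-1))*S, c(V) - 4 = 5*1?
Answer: -1826 + 83*√23 ≈ -1427.9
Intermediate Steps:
c(V) = 9 (c(V) = 4 + 5*1 = 4 + 5 = 9)
G(S, w) = 4*S (G(S, w) = (-5 + 9)*S = 4*S)
(√(27 - 4) - 22)*(115 + G(-8, -2 - 1*(-3))) = (√(27 - 4) - 22)*(115 + 4*(-8)) = (√23 - 22)*(115 - 32) = (-22 + √23)*83 = -1826 + 83*√23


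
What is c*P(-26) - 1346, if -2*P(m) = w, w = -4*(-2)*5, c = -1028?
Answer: 19214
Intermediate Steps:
w = 40 (w = 8*5 = 40)
P(m) = -20 (P(m) = -½*40 = -20)
c*P(-26) - 1346 = -1028*(-20) - 1346 = 20560 - 1346 = 19214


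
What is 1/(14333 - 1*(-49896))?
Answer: 1/64229 ≈ 1.5569e-5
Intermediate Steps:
1/(14333 - 1*(-49896)) = 1/(14333 + 49896) = 1/64229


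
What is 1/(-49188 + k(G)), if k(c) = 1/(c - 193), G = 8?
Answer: -185/9099781 ≈ -2.0330e-5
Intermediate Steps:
k(c) = 1/(-193 + c)
1/(-49188 + k(G)) = 1/(-49188 + 1/(-193 + 8)) = 1/(-49188 + 1/(-185)) = 1/(-49188 - 1/185) = 1/(-9099781/185) = -185/9099781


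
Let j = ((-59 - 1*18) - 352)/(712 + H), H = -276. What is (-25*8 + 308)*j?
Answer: -11583/109 ≈ -106.27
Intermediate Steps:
j = -429/436 (j = ((-59 - 1*18) - 352)/(712 - 276) = ((-59 - 18) - 352)/436 = (-77 - 352)*(1/436) = -429*1/436 = -429/436 ≈ -0.98394)
(-25*8 + 308)*j = (-25*8 + 308)*(-429/436) = (-200 + 308)*(-429/436) = 108*(-429/436) = -11583/109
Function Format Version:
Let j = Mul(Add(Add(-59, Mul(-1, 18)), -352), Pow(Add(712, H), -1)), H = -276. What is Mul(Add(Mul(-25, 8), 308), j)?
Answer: Rational(-11583, 109) ≈ -106.27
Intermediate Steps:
j = Rational(-429, 436) (j = Mul(Add(Add(-59, Mul(-1, 18)), -352), Pow(Add(712, -276), -1)) = Mul(Add(Add(-59, -18), -352), Pow(436, -1)) = Mul(Add(-77, -352), Rational(1, 436)) = Mul(-429, Rational(1, 436)) = Rational(-429, 436) ≈ -0.98394)
Mul(Add(Mul(-25, 8), 308), j) = Mul(Add(Mul(-25, 8), 308), Rational(-429, 436)) = Mul(Add(-200, 308), Rational(-429, 436)) = Mul(108, Rational(-429, 436)) = Rational(-11583, 109)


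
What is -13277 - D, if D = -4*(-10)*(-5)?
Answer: -13077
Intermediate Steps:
D = -200 (D = 40*(-5) = -200)
-13277 - D = -13277 - 1*(-200) = -13277 + 200 = -13077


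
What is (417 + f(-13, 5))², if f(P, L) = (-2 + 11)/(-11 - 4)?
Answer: 4334724/25 ≈ 1.7339e+5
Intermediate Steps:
f(P, L) = -⅗ (f(P, L) = 9/(-15) = 9*(-1/15) = -⅗)
(417 + f(-13, 5))² = (417 - ⅗)² = (2082/5)² = 4334724/25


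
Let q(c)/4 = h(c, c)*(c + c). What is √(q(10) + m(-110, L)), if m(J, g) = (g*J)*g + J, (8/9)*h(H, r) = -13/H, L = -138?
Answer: I*√2095067 ≈ 1447.4*I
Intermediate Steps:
h(H, r) = -117/(8*H) (h(H, r) = 9*(-13/H)/8 = -117/(8*H))
m(J, g) = J + J*g² (m(J, g) = (J*g)*g + J = J*g² + J = J + J*g²)
q(c) = -117 (q(c) = 4*((-117/(8*c))*(c + c)) = 4*((-117/(8*c))*(2*c)) = 4*(-117/4) = -117)
√(q(10) + m(-110, L)) = √(-117 - 110*(1 + (-138)²)) = √(-117 - 110*(1 + 19044)) = √(-117 - 110*19045) = √(-117 - 2094950) = √(-2095067) = I*√2095067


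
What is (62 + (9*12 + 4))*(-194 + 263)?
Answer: 12006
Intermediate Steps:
(62 + (9*12 + 4))*(-194 + 263) = (62 + (108 + 4))*69 = (62 + 112)*69 = 174*69 = 12006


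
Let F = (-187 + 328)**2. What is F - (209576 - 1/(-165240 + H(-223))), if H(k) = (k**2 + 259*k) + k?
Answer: -32910375246/173491 ≈ -1.8970e+5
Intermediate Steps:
F = 19881 (F = 141**2 = 19881)
H(k) = k**2 + 260*k
F - (209576 - 1/(-165240 + H(-223))) = 19881 - (209576 - 1/(-165240 - 223*(260 - 223))) = 19881 - (209576 - 1/(-165240 - 223*37)) = 19881 - (209576 - 1/(-165240 - 8251)) = 19881 - (209576 - 1/(-173491)) = 19881 - (209576 - 1*(-1/173491)) = 19881 - (209576 + 1/173491) = 19881 - 1*36359549817/173491 = 19881 - 36359549817/173491 = -32910375246/173491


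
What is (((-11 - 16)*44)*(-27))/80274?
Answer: 5346/13379 ≈ 0.39958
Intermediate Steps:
(((-11 - 16)*44)*(-27))/80274 = (-27*44*(-27))*(1/80274) = -1188*(-27)*(1/80274) = 32076*(1/80274) = 5346/13379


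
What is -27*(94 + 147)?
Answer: -6507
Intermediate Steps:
-27*(94 + 147) = -27*241 = -6507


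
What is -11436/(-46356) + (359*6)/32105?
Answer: 38916967/124021615 ≈ 0.31379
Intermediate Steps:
-11436/(-46356) + (359*6)/32105 = -11436*(-1/46356) + 2154*(1/32105) = 953/3863 + 2154/32105 = 38916967/124021615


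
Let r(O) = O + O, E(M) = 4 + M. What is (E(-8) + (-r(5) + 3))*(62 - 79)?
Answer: 187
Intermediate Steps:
r(O) = 2*O
(E(-8) + (-r(5) + 3))*(62 - 79) = ((4 - 8) + (-2*5 + 3))*(62 - 79) = (-4 + (-1*10 + 3))*(-17) = (-4 + (-10 + 3))*(-17) = (-4 - 7)*(-17) = -11*(-17) = 187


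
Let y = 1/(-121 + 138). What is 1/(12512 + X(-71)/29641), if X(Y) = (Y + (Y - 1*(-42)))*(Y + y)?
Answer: 503897/6304879864 ≈ 7.9922e-5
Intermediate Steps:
y = 1/17 ≈ 0.058824
X(Y) = (42 + 2*Y)*(1/17 + Y) (X(Y) = (Y + (Y - 1*(-42)))*(Y + 1/17) = (Y + (Y + 42))*(1/17 + Y) = (Y + (42 + Y))*(1/17 + Y) = (42 + 2*Y)*(1/17 + Y))
1/(12512 + X(-71)/29641) = 1/(12512 + (42/17 + 2*(-71)² + (716/17)*(-71))/29641) = 1/(12512 + (42/17 + 2*5041 - 50836/17)*(1/29641)) = 1/(12512 + (42/17 + 10082 - 50836/17)*(1/29641)) = 1/(12512 + (120600/17)*(1/29641)) = 1/(12512 + 120600/503897) = 1/(6304879864/503897) = 503897/6304879864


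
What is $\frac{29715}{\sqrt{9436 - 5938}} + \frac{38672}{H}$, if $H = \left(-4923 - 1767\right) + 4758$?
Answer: $- \frac{9668}{483} + \frac{9905 \sqrt{3498}}{1166} \approx 482.4$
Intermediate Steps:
$H = -1932$ ($H = \left(-4923 - 1767\right) + 4758 = -6690 + 4758 = -1932$)
$\frac{29715}{\sqrt{9436 - 5938}} + \frac{38672}{H} = \frac{29715}{\sqrt{9436 - 5938}} + \frac{38672}{-1932} = \frac{29715}{\sqrt{3498}} + 38672 \left(- \frac{1}{1932}\right) = 29715 \frac{\sqrt{3498}}{3498} - \frac{9668}{483} = \frac{9905 \sqrt{3498}}{1166} - \frac{9668}{483} = - \frac{9668}{483} + \frac{9905 \sqrt{3498}}{1166}$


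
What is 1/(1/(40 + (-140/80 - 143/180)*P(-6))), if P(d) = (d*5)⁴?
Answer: -2060960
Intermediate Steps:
P(d) = 625*d⁴ (P(d) = (5*d)⁴ = 625*d⁴)
1/(1/(40 + (-140/80 - 143/180)*P(-6))) = 1/(1/(40 + (-140/80 - 143/180)*(625*(-6)⁴))) = 1/(1/(40 + (-140*1/80 - 143*1/180)*(625*1296))) = 1/(1/(40 + (-7/4 - 143/180)*810000)) = 1/(1/(40 - 229/90*810000)) = 1/(1/(40 - 2061000)) = 1/(1/(-2060960)) = 1/(-1/2060960) = -2060960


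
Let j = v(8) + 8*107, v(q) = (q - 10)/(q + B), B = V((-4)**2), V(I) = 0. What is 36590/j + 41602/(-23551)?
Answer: 300410974/7328643 ≈ 40.991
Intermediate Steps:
B = 0
v(q) = (-10 + q)/q (v(q) = (q - 10)/(q + 0) = (-10 + q)/q)
j = 3423/4 (j = (-10 + 8)/8 + 8*107 = (1/8)*(-2) + 856 = -1/4 + 856 = 3423/4 ≈ 855.75)
36590/j + 41602/(-23551) = 36590/(3423/4) + 41602/(-23551) = 36590*(4/3423) + 41602*(-1/23551) = 146360/3423 - 3782/2141 = 300410974/7328643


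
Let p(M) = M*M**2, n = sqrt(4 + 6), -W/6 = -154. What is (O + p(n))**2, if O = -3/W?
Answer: 94864001/94864 - 5*sqrt(10)/77 ≈ 999.79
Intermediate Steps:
W = 924 (W = -6*(-154) = 924)
O = -1/308 (O = -3/924 = -3*1/924 = -1/308 ≈ -0.0032468)
n = sqrt(10) ≈ 3.1623
p(M) = M**3
(O + p(n))**2 = (-1/308 + (sqrt(10))**3)**2 = (-1/308 + 10*sqrt(10))**2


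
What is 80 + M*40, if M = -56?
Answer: -2160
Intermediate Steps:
80 + M*40 = 80 - 56*40 = 80 - 2240 = -2160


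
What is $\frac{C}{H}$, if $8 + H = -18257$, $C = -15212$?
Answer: $\frac{15212}{18265} \approx 0.83285$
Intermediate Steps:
$H = -18265$ ($H = -8 - 18257 = -18265$)
$\frac{C}{H} = - \frac{15212}{-18265} = \left(-15212\right) \left(- \frac{1}{18265}\right) = \frac{15212}{18265}$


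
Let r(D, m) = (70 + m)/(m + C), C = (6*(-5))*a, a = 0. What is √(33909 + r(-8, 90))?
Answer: √305197/3 ≈ 184.15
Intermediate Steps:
C = 0 (C = (6*(-5))*0 = -30*0 = 0)
r(D, m) = (70 + m)/m (r(D, m) = (70 + m)/(m + 0) = (70 + m)/m)
√(33909 + r(-8, 90)) = √(33909 + (70 + 90)/90) = √(33909 + (1/90)*160) = √(33909 + 16/9) = √(305197/9) = √305197/3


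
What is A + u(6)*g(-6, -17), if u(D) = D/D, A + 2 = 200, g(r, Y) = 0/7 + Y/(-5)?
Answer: 1007/5 ≈ 201.40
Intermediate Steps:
g(r, Y) = -Y/5 (g(r, Y) = 0*(⅐) + Y*(-⅕) = 0 - Y/5 = -Y/5)
A = 198 (A = -2 + 200 = 198)
u(D) = 1
A + u(6)*g(-6, -17) = 198 + 1*(-⅕*(-17)) = 198 + 1*(17/5) = 198 + 17/5 = 1007/5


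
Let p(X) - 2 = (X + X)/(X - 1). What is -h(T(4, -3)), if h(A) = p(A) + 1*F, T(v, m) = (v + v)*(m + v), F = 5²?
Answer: -205/7 ≈ -29.286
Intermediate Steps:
p(X) = 2 + 2*X/(-1 + X) (p(X) = 2 + (X + X)/(X - 1) = 2 + (2*X)/(-1 + X) = 2 + 2*X/(-1 + X))
F = 25
T(v, m) = 2*v*(m + v) (T(v, m) = (2*v)*(m + v) = 2*v*(m + v))
h(A) = 25 + 2*(-1 + 2*A)/(-1 + A) (h(A) = 2*(-1 + 2*A)/(-1 + A) + 1*25 = 2*(-1 + 2*A)/(-1 + A) + 25 = 25 + 2*(-1 + 2*A)/(-1 + A))
-h(T(4, -3)) = -(-27 + 29*(2*4*(-3 + 4)))/(-1 + 2*4*(-3 + 4)) = -(-27 + 29*(2*4*1))/(-1 + 2*4*1) = -(-27 + 29*8)/(-1 + 8) = -(-27 + 232)/7 = -205/7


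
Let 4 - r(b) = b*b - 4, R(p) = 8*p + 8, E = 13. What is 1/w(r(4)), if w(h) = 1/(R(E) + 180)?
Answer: 292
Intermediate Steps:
R(p) = 8 + 8*p
r(b) = 8 - b**2 (r(b) = 4 - (b*b - 4) = 4 - (b**2 - 4) = 4 - (-4 + b**2) = 4 + (4 - b**2) = 8 - b**2)
w(h) = 1/292 (w(h) = 1/((8 + 8*13) + 180) = 1/((8 + 104) + 180) = 1/(112 + 180) = 1/292)
1/w(r(4)) = 1/(1/292) = 292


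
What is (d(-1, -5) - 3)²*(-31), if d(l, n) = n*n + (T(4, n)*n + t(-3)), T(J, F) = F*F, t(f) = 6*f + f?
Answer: -476656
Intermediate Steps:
t(f) = 7*f
T(J, F) = F²
d(l, n) = -21 + n² + n³ (d(l, n) = n*n + (n²*n + 7*(-3)) = n² + (n³ - 21) = n² + (-21 + n³) = -21 + n² + n³)
(d(-1, -5) - 3)²*(-31) = ((-21 + (-5)² + (-5)³) - 3)²*(-31) = ((-21 + 25 - 125) - 3)²*(-31) = (-121 - 3)²*(-31) = (-124)²*(-31) = 15376*(-31) = -476656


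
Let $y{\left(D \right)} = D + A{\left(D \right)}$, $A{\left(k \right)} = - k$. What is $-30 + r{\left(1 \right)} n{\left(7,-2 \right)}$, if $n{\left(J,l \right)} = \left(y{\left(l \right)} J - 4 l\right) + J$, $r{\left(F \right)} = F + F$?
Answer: $0$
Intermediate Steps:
$r{\left(F \right)} = 2 F$
$y{\left(D \right)} = 0$ ($y{\left(D \right)} = D - D = 0$)
$n{\left(J,l \right)} = J - 4 l$ ($n{\left(J,l \right)} = \left(0 J - 4 l\right) + J = \left(0 - 4 l\right) + J = - 4 l + J = J - 4 l$)
$-30 + r{\left(1 \right)} n{\left(7,-2 \right)} = -30 + 2 \cdot 1 \left(7 - -8\right) = -30 + 2 \left(7 + 8\right) = -30 + 2 \cdot 15 = -30 + 30 = 0$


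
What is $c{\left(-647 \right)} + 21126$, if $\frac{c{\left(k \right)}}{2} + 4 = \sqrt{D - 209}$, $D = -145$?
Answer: $21118 + 2 i \sqrt{354} \approx 21118.0 + 37.63 i$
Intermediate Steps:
$c{\left(k \right)} = -8 + 2 i \sqrt{354}$ ($c{\left(k \right)} = -8 + 2 \sqrt{-145 - 209} = -8 + 2 \sqrt{-354} = -8 + 2 i \sqrt{354}$)
$c{\left(-647 \right)} + 21126 = \left(-8 + 2 i \sqrt{354}\right) + 21126 = 21118 + 2 i \sqrt{354}$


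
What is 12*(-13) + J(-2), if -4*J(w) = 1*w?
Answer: -311/2 ≈ -155.50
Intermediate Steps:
J(w) = -w/4
12*(-13) + J(-2) = 12*(-13) - ¼*(-2) = -156 + ½ = -311/2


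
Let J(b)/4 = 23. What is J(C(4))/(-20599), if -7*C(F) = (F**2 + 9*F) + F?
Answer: -92/20599 ≈ -0.0044662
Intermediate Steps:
C(F) = -10*F/7 - F**2/7 (C(F) = -((F**2 + 9*F) + F)/7 = -(F**2 + 10*F)/7 = -10*F/7 - F**2/7)
J(b) = 92 (J(b) = 4*23 = 92)
J(C(4))/(-20599) = 92/(-20599) = 92*(-1/20599) = -92/20599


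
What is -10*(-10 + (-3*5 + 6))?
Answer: 190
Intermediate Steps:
-10*(-10 + (-3*5 + 6)) = -10*(-10 + (-15 + 6)) = -10*(-10 - 9) = -10*(-19) = 190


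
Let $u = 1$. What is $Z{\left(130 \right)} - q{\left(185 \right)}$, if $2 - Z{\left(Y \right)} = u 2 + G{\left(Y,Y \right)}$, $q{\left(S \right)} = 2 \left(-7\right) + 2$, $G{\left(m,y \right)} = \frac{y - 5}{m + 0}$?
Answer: $\frac{287}{26} \approx 11.038$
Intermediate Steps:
$G{\left(m,y \right)} = \frac{-5 + y}{m}$
$q{\left(S \right)} = -12$ ($q{\left(S \right)} = -14 + 2 = -12$)
$Z{\left(Y \right)} = - \frac{-5 + Y}{Y}$ ($Z{\left(Y \right)} = 2 - \left(1 \cdot 2 + \frac{-5 + Y}{Y}\right) = 2 - \left(2 + \frac{-5 + Y}{Y}\right) = - \frac{-5 + Y}{Y}$)
$Z{\left(130 \right)} - q{\left(185 \right)} = \frac{5 - 130}{130} - -12 = \frac{5 - 130}{130} + 12 = \frac{1}{130} \left(-125\right) + 12 = - \frac{25}{26} + 12 = \frac{287}{26}$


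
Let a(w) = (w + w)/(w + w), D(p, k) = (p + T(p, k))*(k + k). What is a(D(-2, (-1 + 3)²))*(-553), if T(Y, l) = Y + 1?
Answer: -553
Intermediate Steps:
T(Y, l) = 1 + Y
D(p, k) = 2*k*(1 + 2*p) (D(p, k) = (p + (1 + p))*(k + k) = (1 + 2*p)*(2*k) = 2*k*(1 + 2*p))
a(w) = 1 (a(w) = (2*w)/((2*w)) = (2*w)*(1/(2*w)) = 1)
a(D(-2, (-1 + 3)²))*(-553) = 1*(-553) = -553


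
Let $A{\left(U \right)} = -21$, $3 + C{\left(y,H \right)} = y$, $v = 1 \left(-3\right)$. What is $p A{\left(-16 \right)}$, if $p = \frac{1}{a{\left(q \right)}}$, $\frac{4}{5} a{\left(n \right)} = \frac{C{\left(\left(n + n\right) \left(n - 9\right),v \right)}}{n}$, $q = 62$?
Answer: $- \frac{5208}{32845} \approx -0.15856$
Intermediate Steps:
$v = -3$
$C{\left(y,H \right)} = -3 + y$
$a{\left(n \right)} = \frac{5 \left(-3 + 2 n \left(-9 + n\right)\right)}{4 n}$ ($a{\left(n \right)} = \frac{5 \frac{-3 + \left(n + n\right) \left(n - 9\right)}{n}}{4} = \frac{5 \frac{-3 + 2 n \left(-9 + n\right)}{n}}{4} = \frac{5 \left(-3 + 2 n \left(-9 + n\right)\right)}{4 n}$)
$p = \frac{248}{32845}$ ($p = \frac{1}{\frac{5}{4} \cdot \frac{1}{62} \left(-3 + 2 \cdot 62 \left(-9 + 62\right)\right)} = \frac{1}{\frac{5}{4} \cdot \frac{1}{62} \left(-3 + 2 \cdot 62 \cdot 53\right)} = \frac{1}{\frac{5}{4} \cdot \frac{1}{62} \left(-3 + 6572\right)} = \frac{1}{\frac{5}{4} \cdot \frac{1}{62} \cdot 6569} = \frac{1}{\frac{32845}{248}} = \frac{248}{32845} \approx 0.0075506$)
$p A{\left(-16 \right)} = \frac{248}{32845} \left(-21\right) = - \frac{5208}{32845}$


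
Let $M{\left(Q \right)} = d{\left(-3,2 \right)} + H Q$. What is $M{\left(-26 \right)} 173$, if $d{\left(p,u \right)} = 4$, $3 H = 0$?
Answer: $692$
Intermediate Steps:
$H = 0$ ($H = \frac{1}{3} \cdot 0 = 0$)
$M{\left(Q \right)} = 4$ ($M{\left(Q \right)} = 4 + 0 Q = 4 + 0 = 4$)
$M{\left(-26 \right)} 173 = 4 \cdot 173 = 692$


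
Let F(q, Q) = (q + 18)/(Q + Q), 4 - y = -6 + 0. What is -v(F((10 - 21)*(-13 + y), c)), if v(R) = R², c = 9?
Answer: -289/36 ≈ -8.0278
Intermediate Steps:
y = 10 (y = 4 - (-6 + 0) = 4 - 1*(-6) = 4 + 6 = 10)
F(q, Q) = (18 + q)/(2*Q) (F(q, Q) = (18 + q)/((2*Q)) = (18 + q)*(1/(2*Q)) = (18 + q)/(2*Q))
-v(F((10 - 21)*(-13 + y), c)) = -((½)*(18 + (10 - 21)*(-13 + 10))/9)² = -((½)*(⅑)*(18 - 11*(-3)))² = -((½)*(⅑)*(18 + 33))² = -((½)*(⅑)*51)² = -(17/6)² = -1*289/36 = -289/36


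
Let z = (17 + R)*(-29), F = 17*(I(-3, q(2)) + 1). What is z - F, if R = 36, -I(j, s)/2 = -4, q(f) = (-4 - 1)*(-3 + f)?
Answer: -1690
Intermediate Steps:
q(f) = 15 - 5*f (q(f) = -5*(-3 + f) = 15 - 5*f)
I(j, s) = 8 (I(j, s) = -2*(-4) = 8)
F = 153 (F = 17*(8 + 1) = 17*9 = 153)
z = -1537 (z = (17 + 36)*(-29) = 53*(-29) = -1537)
z - F = -1537 - 1*153 = -1537 - 153 = -1690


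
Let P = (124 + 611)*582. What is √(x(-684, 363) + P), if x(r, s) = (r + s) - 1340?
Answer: √426109 ≈ 652.77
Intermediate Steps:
P = 427770 (P = 735*582 = 427770)
x(r, s) = -1340 + r + s
√(x(-684, 363) + P) = √((-1340 - 684 + 363) + 427770) = √(-1661 + 427770) = √426109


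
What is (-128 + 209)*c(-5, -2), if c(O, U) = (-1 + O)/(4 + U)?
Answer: -243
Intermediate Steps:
c(O, U) = (-1 + O)/(4 + U)
(-128 + 209)*c(-5, -2) = (-128 + 209)*((-1 - 5)/(4 - 2)) = 81*(-6/2) = 81*((½)*(-6)) = 81*(-3) = -243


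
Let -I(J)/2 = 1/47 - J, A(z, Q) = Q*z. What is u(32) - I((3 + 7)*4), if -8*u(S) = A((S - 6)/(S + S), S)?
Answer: -30675/376 ≈ -81.582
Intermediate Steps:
u(S) = 3/8 - S/16 (u(S) = -S*(S - 6)/(S + S)/8 = -S*(-6 + S)/((2*S))/8 = -S*(-6 + S)*(1/(2*S))/8 = -S*(-6 + S)/(2*S)/8 = -(-3 + S/2)/8 = 3/8 - S/16)
I(J) = -2/47 + 2*J (I(J) = -2*(1/47 - J) = -2/47 + 2*J)
u(32) - I((3 + 7)*4) = (3/8 - 1/16*32) - (-2/47 + 2*((3 + 7)*4)) = (3/8 - 2) - (-2/47 + 2*(10*4)) = -13/8 - (-2/47 + 2*40) = -13/8 - (-2/47 + 80) = -13/8 - 1*3758/47 = -13/8 - 3758/47 = -30675/376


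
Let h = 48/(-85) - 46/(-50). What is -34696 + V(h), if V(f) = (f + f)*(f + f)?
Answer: -6266873796/180625 ≈ -34696.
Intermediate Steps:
h = 151/425 (h = 48*(-1/85) - 46*(-1/50) = -48/85 + 23/25 = 151/425 ≈ 0.35529)
V(f) = 4*f² (V(f) = (2*f)*(2*f) = 4*f²)
-34696 + V(h) = -34696 + 4*(151/425)² = -34696 + 4*(22801/180625) = -34696 + 91204/180625 = -6266873796/180625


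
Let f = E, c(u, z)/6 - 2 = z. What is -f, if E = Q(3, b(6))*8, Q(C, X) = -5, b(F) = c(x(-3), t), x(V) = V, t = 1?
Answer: 40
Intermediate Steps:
c(u, z) = 12 + 6*z
b(F) = 18 (b(F) = 12 + 6*1 = 12 + 6 = 18)
E = -40 (E = -5*8 = -40)
f = -40
-f = -1*(-40) = 40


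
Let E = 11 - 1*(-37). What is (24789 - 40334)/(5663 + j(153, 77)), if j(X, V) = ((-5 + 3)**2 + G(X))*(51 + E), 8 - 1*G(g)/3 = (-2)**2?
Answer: -15545/7247 ≈ -2.1450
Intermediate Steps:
G(g) = 12 (G(g) = 24 - 3*(-2)**2 = 24 - 3*4 = 24 - 12 = 12)
E = 48 (E = 11 + 37 = 48)
j(X, V) = 1584 (j(X, V) = ((-5 + 3)**2 + 12)*(51 + 48) = ((-2)**2 + 12)*99 = (4 + 12)*99 = 16*99 = 1584)
(24789 - 40334)/(5663 + j(153, 77)) = (24789 - 40334)/(5663 + 1584) = -15545/7247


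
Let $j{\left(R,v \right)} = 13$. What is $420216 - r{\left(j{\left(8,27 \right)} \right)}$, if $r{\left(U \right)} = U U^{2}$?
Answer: $418019$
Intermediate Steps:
$r{\left(U \right)} = U^{3}$
$420216 - r{\left(j{\left(8,27 \right)} \right)} = 420216 - 13^{3} = 420216 - 2197 = 418019$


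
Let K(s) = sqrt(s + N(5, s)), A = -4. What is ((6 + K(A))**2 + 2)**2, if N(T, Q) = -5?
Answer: -455 + 2088*I ≈ -455.0 + 2088.0*I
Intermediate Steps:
K(s) = sqrt(-5 + s) (K(s) = sqrt(s - 5) = sqrt(-5 + s))
((6 + K(A))**2 + 2)**2 = ((6 + sqrt(-5 - 4))**2 + 2)**2 = ((6 + sqrt(-9))**2 + 2)**2 = ((6 + 3*I)**2 + 2)**2 = (2 + (6 + 3*I)**2)**2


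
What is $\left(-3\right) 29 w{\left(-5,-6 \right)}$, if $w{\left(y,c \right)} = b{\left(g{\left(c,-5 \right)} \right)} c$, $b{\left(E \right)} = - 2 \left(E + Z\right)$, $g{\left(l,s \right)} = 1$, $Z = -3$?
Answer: $2088$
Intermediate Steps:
$b{\left(E \right)} = 6 - 2 E$ ($b{\left(E \right)} = - 2 \left(E - 3\right) = - 2 \left(-3 + E\right) = 6 - 2 E$)
$w{\left(y,c \right)} = 4 c$ ($w{\left(y,c \right)} = \left(6 - 2\right) c = 4 c$)
$\left(-3\right) 29 w{\left(-5,-6 \right)} = \left(-3\right) 29 \cdot 4 \left(-6\right) = \left(-87\right) \left(-24\right) = 2088$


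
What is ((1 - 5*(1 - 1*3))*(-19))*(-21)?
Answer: 4389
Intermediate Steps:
((1 - 5*(1 - 1*3))*(-19))*(-21) = ((1 - 5*(1 - 3))*(-19))*(-21) = ((1 - 5*(-2))*(-19))*(-21) = ((1 + 10)*(-19))*(-21) = (11*(-19))*(-21) = -209*(-21) = 4389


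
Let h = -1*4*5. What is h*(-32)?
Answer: 640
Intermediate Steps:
h = -20 (h = -4*5 = -20)
h*(-32) = -20*(-32) = 640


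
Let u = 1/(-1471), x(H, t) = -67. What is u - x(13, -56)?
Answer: 98556/1471 ≈ 66.999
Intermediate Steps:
u = -1/1471 ≈ -0.00067981
u - x(13, -56) = -1/1471 - 1*(-67) = -1/1471 + 67 = 98556/1471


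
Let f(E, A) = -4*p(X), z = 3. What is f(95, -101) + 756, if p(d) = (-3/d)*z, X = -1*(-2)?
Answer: 774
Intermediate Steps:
X = 2
p(d) = -9/d (p(d) = -3/d*3 = -9/d)
f(E, A) = 18 (f(E, A) = -(-36)/2 = -4*(-9/2) = 18)
f(95, -101) + 756 = 18 + 756 = 774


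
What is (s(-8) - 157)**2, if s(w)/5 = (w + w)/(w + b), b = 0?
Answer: 21609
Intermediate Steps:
s(w) = 10 (s(w) = 5*((w + w)/(w + 0)) = 5*((2*w)/w) = 5*2 = 10)
(s(-8) - 157)**2 = (10 - 157)**2 = (-147)**2 = 21609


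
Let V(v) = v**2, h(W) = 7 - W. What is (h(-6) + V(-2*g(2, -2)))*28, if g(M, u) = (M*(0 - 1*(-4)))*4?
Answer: 115052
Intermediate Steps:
g(M, u) = 16*M (g(M, u) = (M*(0 + 4))*4 = (M*4)*4 = (4*M)*4 = 16*M)
(h(-6) + V(-2*g(2, -2)))*28 = ((7 - 1*(-6)) + (-32*2)**2)*28 = ((7 + 6) + (-2*32)**2)*28 = (13 + (-64)**2)*28 = (13 + 4096)*28 = 4109*28 = 115052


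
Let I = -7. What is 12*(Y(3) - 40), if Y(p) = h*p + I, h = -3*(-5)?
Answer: -24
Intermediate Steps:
h = 15
Y(p) = -7 + 15*p (Y(p) = 15*p - 7 = -7 + 15*p)
12*(Y(3) - 40) = 12*((-7 + 15*3) - 40) = 12*((-7 + 45) - 40) = 12*(38 - 40) = 12*(-2) = -24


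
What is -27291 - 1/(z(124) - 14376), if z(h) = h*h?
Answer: -27291001/1000 ≈ -27291.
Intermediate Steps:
z(h) = h²
-27291 - 1/(z(124) - 14376) = -27291 - 1/(124² - 14376) = -27291 - 1/(15376 - 14376) = -27291 - 1/1000 = -27291001/1000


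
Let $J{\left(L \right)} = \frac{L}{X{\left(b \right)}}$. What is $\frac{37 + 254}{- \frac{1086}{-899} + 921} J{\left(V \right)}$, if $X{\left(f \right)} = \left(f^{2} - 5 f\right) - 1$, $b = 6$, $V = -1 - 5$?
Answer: $- \frac{523218}{1381775} \approx -0.37866$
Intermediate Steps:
$V = -6$
$X{\left(f \right)} = -1 + f^{2} - 5 f$
$J{\left(L \right)} = \frac{L}{5}$ ($J{\left(L \right)} = \frac{L}{-1 + 6^{2} - 30} = \frac{L}{-1 + 36 - 30} = \frac{L}{5}$)
$\frac{37 + 254}{- \frac{1086}{-899} + 921} J{\left(V \right)} = \frac{37 + 254}{- \frac{1086}{-899} + 921} \cdot \frac{1}{5} \left(-6\right) = \frac{291}{\left(-1086\right) \left(- \frac{1}{899}\right) + 921} \left(- \frac{6}{5}\right) = \frac{291}{\frac{1086}{899} + 921} \left(- \frac{6}{5}\right) = \frac{291}{\frac{829065}{899}} \left(- \frac{6}{5}\right) = 291 \cdot \frac{899}{829065} \left(- \frac{6}{5}\right) = \frac{87203}{276355} \left(- \frac{6}{5}\right) = - \frac{523218}{1381775}$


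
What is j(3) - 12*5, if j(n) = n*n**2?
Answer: -33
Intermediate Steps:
j(n) = n**3
j(3) - 12*5 = 3**3 - 12*5 = 27 - 60 = -33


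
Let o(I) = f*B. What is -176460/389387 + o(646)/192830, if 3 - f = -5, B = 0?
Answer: -176460/389387 ≈ -0.45317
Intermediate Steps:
f = 8 (f = 3 - 1*(-5) = 3 + 5 = 8)
o(I) = 0 (o(I) = 8*0 = 0)
-176460/389387 + o(646)/192830 = -176460/389387 + 0/192830 = -176460*1/389387 + 0*(1/192830) = -176460/389387 + 0 = -176460/389387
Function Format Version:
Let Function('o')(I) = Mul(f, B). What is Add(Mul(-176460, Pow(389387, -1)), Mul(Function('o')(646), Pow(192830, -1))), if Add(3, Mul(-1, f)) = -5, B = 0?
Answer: Rational(-176460, 389387) ≈ -0.45317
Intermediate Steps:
f = 8 (f = Add(3, Mul(-1, -5)) = Add(3, 5) = 8)
Function('o')(I) = 0 (Function('o')(I) = Mul(8, 0) = 0)
Add(Mul(-176460, Pow(389387, -1)), Mul(Function('o')(646), Pow(192830, -1))) = Add(Mul(-176460, Pow(389387, -1)), Mul(0, Pow(192830, -1))) = Add(Mul(-176460, Rational(1, 389387)), Mul(0, Rational(1, 192830))) = Add(Rational(-176460, 389387), 0) = Rational(-176460, 389387)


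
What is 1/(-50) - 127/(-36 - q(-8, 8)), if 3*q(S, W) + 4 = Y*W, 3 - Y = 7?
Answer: 3163/600 ≈ 5.2717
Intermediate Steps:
Y = -4 (Y = 3 - 1*7 = 3 - 7 = -4)
q(S, W) = -4/3 - 4*W/3 (q(S, W) = -4/3 + (-4*W)/3 = -4/3 - 4*W/3)
1/(-50) - 127/(-36 - q(-8, 8)) = 1/(-50) - 127/(-36 - (-4/3 - 4/3*8)) = -1/50 - 127/(-36 - (-4/3 - 32/3)) = -1/50 - 127/(-36 - 1*(-12)) = -1/50 - 127/(-36 + 12) = -1/50 - 127/(-24) = -1/50 - 1/24*(-127) = -1/50 + 127/24 = 3163/600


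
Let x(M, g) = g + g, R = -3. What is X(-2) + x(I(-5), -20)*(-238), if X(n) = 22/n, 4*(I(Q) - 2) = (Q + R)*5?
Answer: 9509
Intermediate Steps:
I(Q) = -7/4 + 5*Q/4 (I(Q) = 2 + ((Q - 3)*5)/4 = 2 + ((-3 + Q)*5)/4 = 2 + (-15 + 5*Q)/4 = 2 + (-15/4 + 5*Q/4) = -7/4 + 5*Q/4)
x(M, g) = 2*g
X(-2) + x(I(-5), -20)*(-238) = 22/(-2) + (2*(-20))*(-238) = 22*(-½) - 40*(-238) = -11 + 9520 = 9509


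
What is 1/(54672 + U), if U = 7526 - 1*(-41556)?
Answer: 1/103754 ≈ 9.6382e-6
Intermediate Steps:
U = 49082 (U = 7526 + 41556 = 49082)
1/(54672 + U) = 1/(54672 + 49082) = 1/103754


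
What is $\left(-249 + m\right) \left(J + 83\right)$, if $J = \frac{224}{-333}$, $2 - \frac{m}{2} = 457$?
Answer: $- \frac{31773985}{333} \approx -95417.0$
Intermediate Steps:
$m = -910$ ($m = 4 - 914 = -910$)
$J = - \frac{224}{333}$ ($J = 224 \left(- \frac{1}{333}\right) = - \frac{224}{333} \approx -0.67267$)
$\left(-249 + m\right) \left(J + 83\right) = \left(-249 - 910\right) \left(- \frac{224}{333} + 83\right) = \left(-1159\right) \frac{27415}{333} = - \frac{31773985}{333}$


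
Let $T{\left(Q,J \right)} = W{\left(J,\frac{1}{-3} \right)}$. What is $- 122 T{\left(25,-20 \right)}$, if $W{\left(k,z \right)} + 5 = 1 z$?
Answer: $\frac{1952}{3} \approx 650.67$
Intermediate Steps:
$W{\left(k,z \right)} = -5 + z$ ($W{\left(k,z \right)} = -5 + 1 z = -5 + z$)
$T{\left(Q,J \right)} = - \frac{16}{3}$ ($T{\left(Q,J \right)} = -5 + \frac{1}{-3} = -5 - \frac{1}{3} = - \frac{16}{3}$)
$- 122 T{\left(25,-20 \right)} = \left(-122\right) \left(- \frac{16}{3}\right) = \frac{1952}{3}$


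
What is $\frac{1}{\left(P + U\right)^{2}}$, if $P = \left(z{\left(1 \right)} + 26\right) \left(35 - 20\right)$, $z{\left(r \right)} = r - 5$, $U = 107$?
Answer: $\frac{1}{190969} \approx 5.2364 \cdot 10^{-6}$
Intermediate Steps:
$z{\left(r \right)} = -5 + r$
$P = 330$ ($P = \left(\left(-5 + 1\right) + 26\right) \left(35 - 20\right) = \left(-4 + 26\right) 15 = 22 \cdot 15 = 330$)
$\frac{1}{\left(P + U\right)^{2}} = \frac{1}{\left(330 + 107\right)^{2}} = \frac{1}{437^{2}} = \frac{1}{190969}$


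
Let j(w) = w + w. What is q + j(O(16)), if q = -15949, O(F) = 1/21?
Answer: -334927/21 ≈ -15949.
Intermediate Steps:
O(F) = 1/21
j(w) = 2*w
q + j(O(16)) = -15949 + 2*(1/21) = -15949 + 2/21 = -334927/21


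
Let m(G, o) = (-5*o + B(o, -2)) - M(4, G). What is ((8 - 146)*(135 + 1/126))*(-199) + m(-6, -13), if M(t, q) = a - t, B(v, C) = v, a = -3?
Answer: 77860586/21 ≈ 3.7076e+6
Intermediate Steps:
M(t, q) = -3 - t
m(G, o) = 7 - 4*o (m(G, o) = (-5*o + o) - (-3 - 1*4) = -4*o - (-3 - 4) = -4*o - 1*(-7) = -4*o + 7 = 7 - 4*o)
((8 - 146)*(135 + 1/126))*(-199) + m(-6, -13) = ((8 - 146)*(135 + 1/126))*(-199) + (7 - 4*(-13)) = -138*(135 + 1/126)*(-199) + (7 + 52) = -138*17011/126*(-199) + 59 = -391253/21*(-199) + 59 = 77859347/21 + 59 = 77860586/21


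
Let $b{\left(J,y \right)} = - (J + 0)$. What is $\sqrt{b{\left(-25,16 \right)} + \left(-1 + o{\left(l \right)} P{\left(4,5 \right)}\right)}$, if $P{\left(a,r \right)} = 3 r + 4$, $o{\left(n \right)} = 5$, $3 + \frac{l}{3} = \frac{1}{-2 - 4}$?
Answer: $\sqrt{119} \approx 10.909$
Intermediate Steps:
$l = - \frac{19}{2}$ ($l = -9 + \frac{3}{-2 - 4} = -9 + \frac{3}{-6} = -9 + 3 \left(- \frac{1}{6}\right) = -9 - \frac{1}{2} = - \frac{19}{2} \approx -9.5$)
$b{\left(J,y \right)} = - J$
$P{\left(a,r \right)} = 4 + 3 r$
$\sqrt{b{\left(-25,16 \right)} + \left(-1 + o{\left(l \right)} P{\left(4,5 \right)}\right)} = \sqrt{\left(-1\right) \left(-25\right) - \left(1 - 5 \left(4 + 3 \cdot 5\right)\right)} = \sqrt{25 - \left(1 - 5 \left(4 + 15\right)\right)} = \sqrt{25 + \left(-1 + 5 \cdot 19\right)} = \sqrt{25 + \left(-1 + 95\right)} = \sqrt{25 + 94} = \sqrt{119}$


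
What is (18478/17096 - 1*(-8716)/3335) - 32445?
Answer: -924823116667/28507580 ≈ -32441.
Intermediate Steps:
(18478/17096 - 1*(-8716)/3335) - 32445 = (18478*(1/17096) + 8716*(1/3335)) - 32445 = (9239/8548 + 8716/3335) - 32445 = 105316433/28507580 - 32445 = -924823116667/28507580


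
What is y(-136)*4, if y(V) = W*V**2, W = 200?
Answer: 14796800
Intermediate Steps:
y(V) = 200*V**2
y(-136)*4 = (200*(-136)**2)*4 = (200*18496)*4 = 3699200*4 = 14796800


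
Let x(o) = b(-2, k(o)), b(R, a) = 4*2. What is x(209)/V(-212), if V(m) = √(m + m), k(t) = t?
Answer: -2*I*√106/53 ≈ -0.38851*I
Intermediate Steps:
b(R, a) = 8
x(o) = 8
V(m) = √2*√m (V(m) = √(2*m) = √2*√m)
x(209)/V(-212) = 8/((√2*√(-212))) = 8/((√2*(2*I*√53))) = 8/((2*I*√106)) = 8*(-I*√106/212) = -2*I*√106/53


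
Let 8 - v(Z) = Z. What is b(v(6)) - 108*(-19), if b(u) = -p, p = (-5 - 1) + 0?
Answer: 2058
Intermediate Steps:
v(Z) = 8 - Z
p = -6 (p = -6 + 0 = -6)
b(u) = 6 (b(u) = -1*(-6) = 6)
b(v(6)) - 108*(-19) = 6 - 108*(-19) = 6 + 2052 = 2058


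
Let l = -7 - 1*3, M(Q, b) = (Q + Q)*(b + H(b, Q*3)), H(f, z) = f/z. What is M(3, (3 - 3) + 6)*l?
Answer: -400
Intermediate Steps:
M(Q, b) = 2*Q*(b + b/(3*Q)) (M(Q, b) = (Q + Q)*(b + b/((Q*3))) = (2*Q)*(b + b/((3*Q))) = (2*Q)*(b + b*(1/(3*Q))) = (2*Q)*(b + b/(3*Q)) = 2*Q*(b + b/(3*Q)))
l = -10 (l = -7 - 3 = -10)
M(3, (3 - 3) + 6)*l = (2*((3 - 3) + 6)*(1 + 3*3)/3)*(-10) = (2*(0 + 6)*(1 + 9)/3)*(-10) = ((⅔)*6*10)*(-10) = 40*(-10) = -400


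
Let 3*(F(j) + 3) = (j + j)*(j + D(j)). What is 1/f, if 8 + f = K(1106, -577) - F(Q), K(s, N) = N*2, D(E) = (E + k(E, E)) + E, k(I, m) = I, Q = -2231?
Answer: -3/39822365 ≈ -7.5335e-8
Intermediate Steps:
D(E) = 3*E (D(E) = (E + E) + E = 2*E + E = 3*E)
K(s, N) = 2*N
F(j) = -3 + 8*j**2/3 (F(j) = -3 + ((j + j)*(j + 3*j))/3 = -3 + ((2*j)*(4*j))/3 = -3 + (8*j**2)/3 = -3 + 8*j**2/3)
f = -39822365/3 (f = -8 + (2*(-577) - (-3 + (8/3)*(-2231)**2)) = -8 + (-1154 - (-3 + (8/3)*4977361)) = -8 + (-1154 - (-3 + 39818888/3)) = -8 + (-1154 - 1*39818879/3) = -8 + (-1154 - 39818879/3) = -8 - 39822341/3 = -39822365/3 ≈ -1.3274e+7)
1/f = 1/(-39822365/3) = -3/39822365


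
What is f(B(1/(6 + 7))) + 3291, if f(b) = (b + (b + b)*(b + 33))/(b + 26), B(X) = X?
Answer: 4834770/1469 ≈ 3291.2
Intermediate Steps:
f(b) = (b + 2*b*(33 + b))/(26 + b) (f(b) = (b + (2*b)*(33 + b))/(26 + b) = (b + 2*b*(33 + b))/(26 + b))
f(B(1/(6 + 7))) + 3291 = (67 + 2/(6 + 7))/((6 + 7)*(26 + 1/(6 + 7))) + 3291 = (67 + 2/13)/(13*(26 + 1/13)) + 3291 = (67 + 2*(1/13))/(13*(26 + 1/13)) + 3291 = (67 + 2/13)/(13*(339/13)) + 3291 = (1/13)*(13/339)*(873/13) + 3291 = 291/1469 + 3291 = 4834770/1469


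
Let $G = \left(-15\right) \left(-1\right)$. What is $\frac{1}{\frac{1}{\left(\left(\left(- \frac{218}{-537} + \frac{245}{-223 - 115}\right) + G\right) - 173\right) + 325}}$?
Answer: $\frac{30253621}{181506} \approx 166.68$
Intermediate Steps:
$G = 15$
$\frac{1}{\frac{1}{\left(\left(\left(- \frac{218}{-537} + \frac{245}{-223 - 115}\right) + G\right) - 173\right) + 325}} = \frac{1}{\frac{1}{\left(\left(\left(- \frac{218}{-537} + \frac{245}{-223 - 115}\right) + 15\right) - 173\right) + 325}} = \frac{1}{\frac{1}{\left(\left(\left(\left(-218\right) \left(- \frac{1}{537}\right) + \frac{245}{-223 - 115}\right) + 15\right) - 173\right) + 325}} = \frac{1}{\frac{1}{\left(\left(\left(\frac{218}{537} + \frac{245}{-338}\right) + 15\right) - 173\right) + 325}} = \frac{1}{\frac{1}{\left(\left(\left(\frac{218}{537} + 245 \left(- \frac{1}{338}\right)\right) + 15\right) - 173\right) + 325}} = \frac{1}{\frac{1}{\left(\left(\left(\frac{218}{537} - \frac{245}{338}\right) + 15\right) - 173\right) + 325}} = \frac{1}{\frac{1}{\left(\left(- \frac{57881}{181506} + 15\right) - 173\right) + 325}} = \frac{1}{\frac{1}{\left(\frac{2664709}{181506} - 173\right) + 325}} = \frac{1}{\frac{1}{- \frac{28735829}{181506} + 325}} = \frac{1}{\frac{1}{\frac{30253621}{181506}}} = \frac{1}{\frac{181506}{30253621}} = \frac{30253621}{181506}$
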